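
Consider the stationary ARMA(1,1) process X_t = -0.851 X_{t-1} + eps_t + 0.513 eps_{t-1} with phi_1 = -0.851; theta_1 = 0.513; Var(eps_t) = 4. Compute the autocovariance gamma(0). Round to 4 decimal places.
\gamma(0) = 5.6569

Multiply the model equation by X_{t-k} and take expectations. With theta_0 = psi_0 = 1 and psi_j the MA(infinity) weights, this gives
  gamma(k) - sum_i phi_i gamma(k-i) = c_k,
  c_k = sigma^2 * sum_{j=k..q} theta_j psi_{j-k}   (c_k = 0 for k > q),
using gamma(-m) = gamma(m).
psi-weights needed (psi_j = theta_j + sum_i phi_i psi_{j-i}):
  psi_1 = theta_1 + phi_1 = 0.513 + (-0.851) = -0.338
Right-hand sides:
  c_0 = sigma^2 (1 + theta_1 psi_1) = 4 * (1 + (0.513)(-0.338)) = 4 * 0.826606 = 3.306424
  c_1 = sigma^2 theta_1 = 4 * (0.513) = 2.052
  c_2 = 0
Equations for k = 0 and k = 1 (AR order 1):
  gamma(0) = phi_1 gamma(1) + c_0
  gamma(1) = phi_1 gamma(0) + c_1
Substituting the second into the first: gamma(0) (1 - phi_1^2) = c_0 + phi_1 c_1, so
  gamma(0) = (c_0 + phi_1 c_1) / (1 - phi_1^2) = (3.306424 + (-0.851)(2.052)) / (1 - (-0.851)^2) = 1.560172 / 0.275799 = 5.656917.
Therefore gamma(0) = 5.6569 (to 4 decimal places).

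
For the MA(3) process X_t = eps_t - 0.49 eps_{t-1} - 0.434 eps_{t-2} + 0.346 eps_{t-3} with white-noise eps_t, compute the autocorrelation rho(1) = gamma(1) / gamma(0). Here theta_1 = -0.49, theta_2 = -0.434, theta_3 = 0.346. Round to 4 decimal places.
\rho(1) = -0.2761

For an MA(q) process with theta_0 = 1, the autocovariance is
  gamma(k) = sigma^2 * sum_{i=0..q-k} theta_i * theta_{i+k},
and rho(k) = gamma(k) / gamma(0). Sigma^2 cancels.
  numerator   = (1)*(-0.49) + (-0.49)*(-0.434) + (-0.434)*(0.346) = -0.427504.
  denominator = (1)^2 + (-0.49)^2 + (-0.434)^2 + (0.346)^2 = 1.548172.
  rho(1) = -0.427504 / 1.548172 = -0.2761.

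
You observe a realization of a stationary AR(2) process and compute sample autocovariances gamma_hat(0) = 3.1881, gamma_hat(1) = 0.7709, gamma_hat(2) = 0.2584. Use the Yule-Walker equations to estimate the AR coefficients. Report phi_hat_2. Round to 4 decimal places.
\hat\phi_{2} = 0.0240

The Yule-Walker equations for an AR(p) process read, in matrix form,
  Gamma_p phi = r_p,   with   (Gamma_p)_{ij} = gamma(|i - j|),
                       (r_p)_i = gamma(i),   i,j = 1..p.
Substitute the sample gammas (Toeplitz matrix and right-hand side of size 2):
  Gamma_p = [[3.1881, 0.7709], [0.7709, 3.1881]]
  r_p     = [0.7709, 0.2584]
Written out:
  3.1881 phi_1 + 0.7709 phi_2 = 0.7709
  0.7709 phi_1 + 3.1881 phi_2 = 0.2584
Solve by Cramer's rule:
  det = gamma(0)^2 - gamma(1)^2 = (3.1881)^2 - (0.7709)^2 = 10.16398161 - 0.59428681 = 9.5696948
  phi_hat_1 = [gamma(1) gamma(0) - gamma(1) gamma(2)] / det = [(0.7709)(3.1881) - (0.7709)(0.2584)] / 9.5696948 = 2.25850573 / 9.5696948 = 0.236
  phi_hat_2 = [gamma(0) gamma(2) - gamma(1)^2] / det = [(3.1881)(0.2584) - (0.7709)^2] / 9.5696948 = 0.22951823 / 9.5696948 = 0.024
So phi_hat = [0.2360, 0.0240].
Therefore phi_hat_2 = 0.0240.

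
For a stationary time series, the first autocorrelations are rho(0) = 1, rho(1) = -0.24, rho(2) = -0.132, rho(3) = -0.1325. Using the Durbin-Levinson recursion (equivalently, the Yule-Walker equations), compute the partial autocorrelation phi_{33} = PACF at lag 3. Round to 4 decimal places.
\phi_{33} = -0.2420

The PACF at lag k is phi_{kk}, the last component of the solution
to the Yule-Walker system G_k phi = r_k where
  (G_k)_{ij} = rho(|i - j|), (r_k)_i = rho(i), i,j = 1..k.
Equivalently, Durbin-Levinson gives phi_{kk} iteratively:
  phi_{11} = rho(1)
  phi_{kk} = [rho(k) - sum_{j=1..k-1} phi_{k-1,j} rho(k-j)]
            / [1 - sum_{j=1..k-1} phi_{k-1,j} rho(j)],
  phi_{k,j} = phi_{k-1,j} - phi_{kk} phi_{k-1,k-j},  j = 1..k-1.
Step k = 1:
  phi_11 = rho(1) = -0.24.
Step k = 2:
  phi_22 = [rho(2) - phi_11 rho(1)] / [1 - phi_11 rho(1)] = [-0.132 - (-0.24)(-0.24)] / [1 - (-0.24)(-0.24)]
         = -0.1896 / 0.9424 = -0.201188.
  Update: phi_21 = phi_11 - phi_22 phi_11 = -0.24 - (-0.201188)(-0.24) = -0.288285.
Step k = 3:
  phi_33 = [rho(3) - phi_21 rho(2) - phi_22 rho(1)] / [1 - phi_21 rho(1) - phi_22 rho(2)]
    numerator   = -0.1325 - (-0.288285)(-0.132) - (-0.201188)(-0.24) = -0.21883888
    denominator = 1 - (-0.288285)(-0.24) - (-0.201188)(-0.132) = 0.90425467
  phi_33 = -0.21883888 / 0.90425467 = -0.242.
Therefore phi_{33} = -0.2420.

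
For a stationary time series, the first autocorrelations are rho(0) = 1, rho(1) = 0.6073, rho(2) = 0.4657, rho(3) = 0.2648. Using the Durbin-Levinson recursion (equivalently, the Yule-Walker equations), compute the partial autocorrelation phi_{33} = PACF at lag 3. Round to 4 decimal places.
\phi_{33} = -0.1101

The PACF at lag k is phi_{kk}, the last component of the solution
to the Yule-Walker system G_k phi = r_k where
  (G_k)_{ij} = rho(|i - j|), (r_k)_i = rho(i), i,j = 1..k.
Equivalently, Durbin-Levinson gives phi_{kk} iteratively:
  phi_{11} = rho(1)
  phi_{kk} = [rho(k) - sum_{j=1..k-1} phi_{k-1,j} rho(k-j)]
            / [1 - sum_{j=1..k-1} phi_{k-1,j} rho(j)],
  phi_{k,j} = phi_{k-1,j} - phi_{kk} phi_{k-1,k-j},  j = 1..k-1.
Step k = 1:
  phi_11 = rho(1) = 0.6073.
Step k = 2:
  phi_22 = [rho(2) - phi_11 rho(1)] / [1 - phi_11 rho(1)] = [0.4657 - (0.6073)(0.6073)] / [1 - (0.6073)(0.6073)]
         = 0.09688671 / 0.63118671 = 0.153499.
  Update: phi_21 = phi_11 - phi_22 phi_11 = 0.6073 - (0.153499)(0.6073) = 0.51408.
Step k = 3:
  phi_33 = [rho(3) - phi_21 rho(2) - phi_22 rho(1)] / [1 - phi_21 rho(1) - phi_22 rho(2)]
    numerator   = 0.2648 - (0.51408)(0.4657) - (0.153499)(0.6073) = -0.06782712
    denominator = 1 - (0.51408)(0.6073) - (0.153499)(0.4657) = 0.61631467
  phi_33 = -0.06782712 / 0.61631467 = -0.1101.
Therefore phi_{33} = -0.1101.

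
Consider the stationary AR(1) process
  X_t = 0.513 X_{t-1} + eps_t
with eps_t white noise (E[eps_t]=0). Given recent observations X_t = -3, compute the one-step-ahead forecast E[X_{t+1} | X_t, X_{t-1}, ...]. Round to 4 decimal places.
E[X_{t+1} \mid \mathcal F_t] = -1.5390

For an AR(p) model X_t = c + sum_i phi_i X_{t-i} + eps_t, the
one-step-ahead conditional mean is
  E[X_{t+1} | X_t, ...] = c + sum_i phi_i X_{t+1-i}.
Substitute known values:
  E[X_{t+1} | ...] = (0.513) * (-3)
                   = -1.5390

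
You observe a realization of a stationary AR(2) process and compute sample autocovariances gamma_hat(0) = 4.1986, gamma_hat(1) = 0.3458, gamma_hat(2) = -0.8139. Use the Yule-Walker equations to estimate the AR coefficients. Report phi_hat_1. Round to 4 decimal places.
\hat\phi_{1} = 0.0990

The Yule-Walker equations for an AR(p) process read, in matrix form,
  Gamma_p phi = r_p,   with   (Gamma_p)_{ij} = gamma(|i - j|),
                       (r_p)_i = gamma(i),   i,j = 1..p.
Substitute the sample gammas (Toeplitz matrix and right-hand side of size 2):
  Gamma_p = [[4.1986, 0.3458], [0.3458, 4.1986]]
  r_p     = [0.3458, -0.8139]
Written out:
  4.1986 phi_1 + 0.3458 phi_2 = 0.3458
  0.3458 phi_1 + 4.1986 phi_2 = -0.8139
Solve by Cramer's rule:
  det = gamma(0)^2 - gamma(1)^2 = (4.1986)^2 - (0.3458)^2 = 17.62824196 - 0.11957764 = 17.50866432
  phi_hat_1 = [gamma(1) gamma(0) - gamma(1) gamma(2)] / det = [(0.3458)(4.1986) - (0.3458)(-0.8139)] / 17.50866432 = 1.7333225 / 17.50866432 = 0.099
  phi_hat_2 = [gamma(0) gamma(2) - gamma(1)^2] / det = [(4.1986)(-0.8139) - (0.3458)^2] / 17.50866432 = -3.53681818 / 17.50866432 = -0.202
So phi_hat = [0.0990, -0.2020].
Therefore phi_hat_1 = 0.0990.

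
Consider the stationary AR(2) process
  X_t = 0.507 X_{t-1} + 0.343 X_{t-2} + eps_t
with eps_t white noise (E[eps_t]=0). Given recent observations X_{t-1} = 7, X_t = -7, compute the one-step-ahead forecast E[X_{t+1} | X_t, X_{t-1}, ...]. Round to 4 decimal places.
E[X_{t+1} \mid \mathcal F_t] = -1.1480

For an AR(p) model X_t = c + sum_i phi_i X_{t-i} + eps_t, the
one-step-ahead conditional mean is
  E[X_{t+1} | X_t, ...] = c + sum_i phi_i X_{t+1-i}.
Substitute known values:
  E[X_{t+1} | ...] = (0.507) * (-7) + (0.343) * (7)
                   = -1.1480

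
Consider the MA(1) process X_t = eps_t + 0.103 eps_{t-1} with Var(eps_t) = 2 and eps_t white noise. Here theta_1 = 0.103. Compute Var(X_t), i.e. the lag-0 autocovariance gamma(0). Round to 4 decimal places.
\gamma(0) = 2.0212

For an MA(q) process X_t = eps_t + sum_i theta_i eps_{t-i} with
Var(eps_t) = sigma^2, the variance is
  gamma(0) = sigma^2 * (1 + sum_i theta_i^2).
  sum_i theta_i^2 = (0.103)^2 = 0.010609.
  gamma(0) = 2 * (1 + 0.010609) = 2 * 1.010609 = 2.021218, which rounds to 2.0212.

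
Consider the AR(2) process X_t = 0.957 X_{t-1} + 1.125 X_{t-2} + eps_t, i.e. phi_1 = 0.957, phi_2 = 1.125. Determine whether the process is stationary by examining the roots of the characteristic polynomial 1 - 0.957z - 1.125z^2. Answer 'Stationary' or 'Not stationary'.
\text{Not stationary}

The AR(p) characteristic polynomial is P(z) = 1 - 0.957z - 1.125z^2.
Stationarity requires all roots to lie outside the unit circle, i.e. |z| > 1 for every root.
Set 1 + (-0.957) z + (-1.125) z^2 = 0, i.e. a z^2 + b z + c = 0 with a = -1.125, b = -0.957, c = 1.
Discriminant D = b^2 - 4ac = (-0.957)^2 - 4*(-1.125)*1 = 0.915849 - (-4.5) = 5.415849.
D >= 0, so the roots are real: z = (-b +/- sqrt(D)) / (2a) = (0.957 +/- 2.327198) / (-2.25).
  z_1 = (0.957 + 2.327198) / (-2.25) = -1.4596,   |z_1| = 1.4596.
  z_2 = (0.957 - 2.327198) / (-2.25) = 0.609,   |z_2| = 0.609.
Moduli of all roots: 1.4596, 0.6090.
All moduli strictly greater than 1? No.
Verdict: Not stationary.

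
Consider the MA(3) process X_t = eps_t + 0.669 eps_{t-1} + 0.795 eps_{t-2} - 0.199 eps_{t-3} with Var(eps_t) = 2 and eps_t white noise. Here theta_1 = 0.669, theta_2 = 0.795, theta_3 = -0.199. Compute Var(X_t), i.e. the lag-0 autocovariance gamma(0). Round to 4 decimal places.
\gamma(0) = 4.2384

For an MA(q) process X_t = eps_t + sum_i theta_i eps_{t-i} with
Var(eps_t) = sigma^2, the variance is
  gamma(0) = sigma^2 * (1 + sum_i theta_i^2).
  sum_i theta_i^2 = (0.669)^2 + (0.795)^2 + (-0.199)^2 = 0.447561 + 0.632025 + 0.039601 = 1.119187.
  gamma(0) = 2 * (1 + 1.119187) = 2 * 2.119187 = 4.238374, which rounds to 4.2384.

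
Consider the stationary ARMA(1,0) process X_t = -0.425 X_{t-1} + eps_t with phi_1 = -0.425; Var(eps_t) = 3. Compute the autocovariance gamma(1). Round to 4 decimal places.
\gamma(1) = -1.5561

Multiply the model equation by X_{t-k} and take expectations. With theta_0 = psi_0 = 1 and psi_j the MA(infinity) weights, this gives
  gamma(k) - sum_i phi_i gamma(k-i) = c_k,
  c_k = sigma^2 * sum_{j=k..q} theta_j psi_{j-k}   (c_k = 0 for k > q),
using gamma(-m) = gamma(m).
Pure AR (q = 0): c_0 = sigma^2 = 3, c_k = 0 for k >= 1.
Equations for k = 0 and k = 1 (AR order 1):
  gamma(0) = phi_1 gamma(1) + c_0
  gamma(1) = phi_1 gamma(0) + c_1
Substituting the second into the first: gamma(0) (1 - phi_1^2) = c_0 + phi_1 c_1, so
  gamma(0) = c_0 / (1 - phi_1^2) = 3 / (1 - (-0.425)^2) = 3 / 0.819375 = 3.661327.
  gamma(1) = phi_1 gamma(0) = (-0.425)(3.661327) = -1.556064.
Therefore gamma(1) = -1.5561 (to 4 decimal places).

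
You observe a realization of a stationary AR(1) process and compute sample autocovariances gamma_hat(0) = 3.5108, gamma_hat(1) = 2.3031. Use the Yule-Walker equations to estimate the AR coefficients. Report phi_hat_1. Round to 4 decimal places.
\hat\phi_{1} = 0.6560

The Yule-Walker equations for an AR(p) process read, in matrix form,
  Gamma_p phi = r_p,   with   (Gamma_p)_{ij} = gamma(|i - j|),
                       (r_p)_i = gamma(i),   i,j = 1..p.
Substitute the sample gammas (Toeplitz matrix and right-hand side of size 1):
  Gamma_p = [[3.5108]]
  r_p     = [2.3031]
With p = 1 this is the single equation gamma(0) phi_1 = gamma(1):
  phi_hat_1 = gamma(1) / gamma(0) = 2.3031 / 3.5108 = 0.6560.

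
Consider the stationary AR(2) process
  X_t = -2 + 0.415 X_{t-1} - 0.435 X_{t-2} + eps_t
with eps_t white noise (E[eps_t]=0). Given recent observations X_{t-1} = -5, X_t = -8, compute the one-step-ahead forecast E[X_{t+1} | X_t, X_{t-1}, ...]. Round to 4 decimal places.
E[X_{t+1} \mid \mathcal F_t] = -3.1450

For an AR(p) model X_t = c + sum_i phi_i X_{t-i} + eps_t, the
one-step-ahead conditional mean is
  E[X_{t+1} | X_t, ...] = c + sum_i phi_i X_{t+1-i}.
Substitute known values:
  E[X_{t+1} | ...] = -2 + (0.415) * (-8) + (-0.435) * (-5)
                   = -3.1450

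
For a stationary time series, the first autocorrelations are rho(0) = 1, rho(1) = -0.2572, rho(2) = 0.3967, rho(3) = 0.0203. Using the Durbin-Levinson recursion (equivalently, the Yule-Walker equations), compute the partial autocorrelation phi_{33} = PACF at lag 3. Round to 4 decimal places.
\phi_{33} = 0.2170

The PACF at lag k is phi_{kk}, the last component of the solution
to the Yule-Walker system G_k phi = r_k where
  (G_k)_{ij} = rho(|i - j|), (r_k)_i = rho(i), i,j = 1..k.
Equivalently, Durbin-Levinson gives phi_{kk} iteratively:
  phi_{11} = rho(1)
  phi_{kk} = [rho(k) - sum_{j=1..k-1} phi_{k-1,j} rho(k-j)]
            / [1 - sum_{j=1..k-1} phi_{k-1,j} rho(j)],
  phi_{k,j} = phi_{k-1,j} - phi_{kk} phi_{k-1,k-j},  j = 1..k-1.
Step k = 1:
  phi_11 = rho(1) = -0.2572.
Step k = 2:
  phi_22 = [rho(2) - phi_11 rho(1)] / [1 - phi_11 rho(1)] = [0.3967 - (-0.2572)(-0.2572)] / [1 - (-0.2572)(-0.2572)]
         = 0.33054816 / 0.93384816 = 0.353963.
  Update: phi_21 = phi_11 - phi_22 phi_11 = -0.2572 - (0.353963)(-0.2572) = -0.166161.
Step k = 3:
  phi_33 = [rho(3) - phi_21 rho(2) - phi_22 rho(1)] / [1 - phi_21 rho(1) - phi_22 rho(2)]
    numerator   = 0.0203 - (-0.166161)(0.3967) - (0.353963)(-0.2572) = 0.17725532
    denominator = 1 - (-0.166161)(-0.2572) - (0.353963)(0.3967) = 0.81684618
  phi_33 = 0.17725532 / 0.81684618 = 0.217.
Therefore phi_{33} = 0.2170.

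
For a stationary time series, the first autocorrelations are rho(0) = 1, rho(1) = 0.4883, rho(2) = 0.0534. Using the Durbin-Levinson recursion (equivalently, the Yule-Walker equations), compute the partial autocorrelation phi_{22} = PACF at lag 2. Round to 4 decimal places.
\phi_{22} = -0.2430

The PACF at lag k is phi_{kk}, the last component of the solution
to the Yule-Walker system G_k phi = r_k where
  (G_k)_{ij} = rho(|i - j|), (r_k)_i = rho(i), i,j = 1..k.
Equivalently, Durbin-Levinson gives phi_{kk} iteratively:
  phi_{11} = rho(1)
  phi_{kk} = [rho(k) - sum_{j=1..k-1} phi_{k-1,j} rho(k-j)]
            / [1 - sum_{j=1..k-1} phi_{k-1,j} rho(j)],
  phi_{k,j} = phi_{k-1,j} - phi_{kk} phi_{k-1,k-j},  j = 1..k-1.
Step k = 1:
  phi_11 = rho(1) = 0.4883.
Step k = 2:
  phi_22 = [rho(2) - phi_11 rho(1)] / [1 - phi_11 rho(1)] = [0.0534 - (0.4883)(0.4883)] / [1 - (0.4883)(0.4883)]
         = -0.18503689 / 0.76156311 = -0.243.
Therefore phi_{22} = -0.2430.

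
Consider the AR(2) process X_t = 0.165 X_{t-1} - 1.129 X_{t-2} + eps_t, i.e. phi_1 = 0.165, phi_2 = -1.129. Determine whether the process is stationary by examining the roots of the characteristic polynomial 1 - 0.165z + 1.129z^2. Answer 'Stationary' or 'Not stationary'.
\text{Not stationary}

The AR(p) characteristic polynomial is P(z) = 1 - 0.165z + 1.129z^2.
Stationarity requires all roots to lie outside the unit circle, i.e. |z| > 1 for every root.
Set 1 + (-0.165) z + (1.129) z^2 = 0, i.e. a z^2 + b z + c = 0 with a = 1.129, b = -0.165, c = 1.
Discriminant D = b^2 - 4ac = (-0.165)^2 - 4*(1.129)*1 = 0.027225 - (4.516) = -4.488775.
D < 0, so the roots are the complex-conjugate pair z = (-b +/- i sqrt(-D)) / (2a) = 0.0731 +/- 0.9383i.
For a conjugate pair |z|^2 = z * conj(z) = (product of roots) = c/a = 1/(1.129) = 0.88574, so |z| = sqrt(0.88574) = 0.9411 for both roots.
Moduli of all roots: 0.9411, 0.9411.
All moduli strictly greater than 1? No.
Verdict: Not stationary.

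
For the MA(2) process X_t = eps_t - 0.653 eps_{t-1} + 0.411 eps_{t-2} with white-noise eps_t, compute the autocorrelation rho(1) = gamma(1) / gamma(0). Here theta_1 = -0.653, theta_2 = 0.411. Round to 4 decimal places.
\rho(1) = -0.5776

For an MA(q) process with theta_0 = 1, the autocovariance is
  gamma(k) = sigma^2 * sum_{i=0..q-k} theta_i * theta_{i+k},
and rho(k) = gamma(k) / gamma(0). Sigma^2 cancels.
  numerator   = (1)*(-0.653) + (-0.653)*(0.411) = -0.921383.
  denominator = (1)^2 + (-0.653)^2 + (0.411)^2 = 1.59533.
  rho(1) = -0.921383 / 1.59533 = -0.5776.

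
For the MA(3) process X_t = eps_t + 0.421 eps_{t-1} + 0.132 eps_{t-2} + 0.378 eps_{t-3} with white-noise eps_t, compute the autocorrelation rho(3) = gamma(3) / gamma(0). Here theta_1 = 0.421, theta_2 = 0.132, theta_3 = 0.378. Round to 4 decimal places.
\rho(3) = 0.2826

For an MA(q) process with theta_0 = 1, the autocovariance is
  gamma(k) = sigma^2 * sum_{i=0..q-k} theta_i * theta_{i+k},
and rho(k) = gamma(k) / gamma(0). Sigma^2 cancels.
  numerator   = (1)*(0.378) = 0.378.
  denominator = (1)^2 + (0.421)^2 + (0.132)^2 + (0.378)^2 = 1.337549.
  rho(3) = 0.378 / 1.337549 = 0.2826.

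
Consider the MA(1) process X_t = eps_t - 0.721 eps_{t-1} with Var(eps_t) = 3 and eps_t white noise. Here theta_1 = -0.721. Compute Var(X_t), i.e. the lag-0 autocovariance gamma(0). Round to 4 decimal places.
\gamma(0) = 4.5595

For an MA(q) process X_t = eps_t + sum_i theta_i eps_{t-i} with
Var(eps_t) = sigma^2, the variance is
  gamma(0) = sigma^2 * (1 + sum_i theta_i^2).
  sum_i theta_i^2 = (-0.721)^2 = 0.519841.
  gamma(0) = 3 * (1 + 0.519841) = 3 * 1.519841 = 4.559523, which rounds to 4.5595.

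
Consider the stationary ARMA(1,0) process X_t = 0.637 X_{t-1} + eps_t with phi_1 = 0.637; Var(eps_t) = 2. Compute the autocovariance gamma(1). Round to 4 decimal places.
\gamma(1) = 2.1439

Multiply the model equation by X_{t-k} and take expectations. With theta_0 = psi_0 = 1 and psi_j the MA(infinity) weights, this gives
  gamma(k) - sum_i phi_i gamma(k-i) = c_k,
  c_k = sigma^2 * sum_{j=k..q} theta_j psi_{j-k}   (c_k = 0 for k > q),
using gamma(-m) = gamma(m).
Pure AR (q = 0): c_0 = sigma^2 = 2, c_k = 0 for k >= 1.
Equations for k = 0 and k = 1 (AR order 1):
  gamma(0) = phi_1 gamma(1) + c_0
  gamma(1) = phi_1 gamma(0) + c_1
Substituting the second into the first: gamma(0) (1 - phi_1^2) = c_0 + phi_1 c_1, so
  gamma(0) = c_0 / (1 - phi_1^2) = 2 / (1 - (0.637)^2) = 2 / 0.594231 = 3.365694.
  gamma(1) = phi_1 gamma(0) = (0.637)(3.365694) = 2.143947.
Therefore gamma(1) = 2.1439 (to 4 decimal places).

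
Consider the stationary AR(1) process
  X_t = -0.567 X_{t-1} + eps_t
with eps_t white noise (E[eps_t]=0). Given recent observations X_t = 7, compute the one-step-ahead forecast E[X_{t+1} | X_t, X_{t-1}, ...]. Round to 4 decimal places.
E[X_{t+1} \mid \mathcal F_t] = -3.9690

For an AR(p) model X_t = c + sum_i phi_i X_{t-i} + eps_t, the
one-step-ahead conditional mean is
  E[X_{t+1} | X_t, ...] = c + sum_i phi_i X_{t+1-i}.
Substitute known values:
  E[X_{t+1} | ...] = (-0.567) * (7)
                   = -3.9690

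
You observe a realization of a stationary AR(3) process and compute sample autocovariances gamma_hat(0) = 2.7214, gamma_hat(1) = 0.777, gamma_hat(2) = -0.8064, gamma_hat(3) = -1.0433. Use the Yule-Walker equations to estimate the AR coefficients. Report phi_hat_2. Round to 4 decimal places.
\hat\phi_{2} = -0.3340

The Yule-Walker equations for an AR(p) process read, in matrix form,
  Gamma_p phi = r_p,   with   (Gamma_p)_{ij} = gamma(|i - j|),
                       (r_p)_i = gamma(i),   i,j = 1..p.
Substitute the sample gammas (Toeplitz matrix and right-hand side of size 3):
  Gamma_p = [[2.7214, 0.777, -0.8064], [0.777, 2.7214, 0.777], [-0.8064, 0.777, 2.7214]]
  r_p     = [0.777, -0.8064, -1.0433]
Written out (R1..R3):
  (R1) 2.7214 phi_1 + 0.777 phi_2 - 0.8064 phi_3 = 0.777
  (R2) 0.777 phi_1 + 2.7214 phi_2 + 0.777 phi_3 = -0.8064
  (R3) -0.8064 phi_1 + 0.777 phi_2 + 2.7214 phi_3 = -1.0433
Gaussian elimination:
  R2 <- R2 - (0.777/2.7214) R1 = R2 - (0.285515) R1:  2.499555 phi_2 + 1.007239 phi_3 = -1.028245
  R3 <- R3 - (-0.8064/2.7214) R1 = R3 - (-0.296318) R1:  1.007239 phi_2 + 2.482449 phi_3 = -0.813061
  R3 <- R3 - (1.007239/2.499555) R2 = R3 - (0.402967) R2:  2.076565 phi_3 = -0.398712
Back-substitution:
  phi_hat_3 = -0.398712 / 2.076565 = -0.192005
  phi_hat_2 = (-1.028245 - (1.007239)(-0.192005)) / 2.499555 = -0.333999
  phi_hat_1 = (0.777 - (0.777)(-0.333999) - (-0.8064)(-0.192005)) / 2.7214 = 0.323982
So phi_hat = [0.3240, -0.3340, -0.1920].
Therefore phi_hat_2 = -0.3340.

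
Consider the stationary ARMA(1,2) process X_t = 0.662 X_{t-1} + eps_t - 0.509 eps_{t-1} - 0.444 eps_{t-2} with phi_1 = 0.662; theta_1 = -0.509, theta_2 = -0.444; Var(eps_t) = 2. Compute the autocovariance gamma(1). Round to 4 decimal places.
\gamma(1) = 0.4780

Multiply the model equation by X_{t-k} and take expectations. With theta_0 = psi_0 = 1 and psi_j the MA(infinity) weights, this gives
  gamma(k) - sum_i phi_i gamma(k-i) = c_k,
  c_k = sigma^2 * sum_{j=k..q} theta_j psi_{j-k}   (c_k = 0 for k > q),
using gamma(-m) = gamma(m).
psi-weights needed (psi_j = theta_j + sum_i phi_i psi_{j-i}):
  psi_1 = theta_1 + phi_1 = -0.509 + (0.662) = 0.153
  psi_2 = theta_2 + phi_1 psi_1 = -0.444 + (0.662)(0.153) = -0.342714
Right-hand sides:
  c_0 = sigma^2 (1 + theta_1 psi_1 + theta_2 psi_2) = 2 * (1 + (-0.509)(0.153) + (-0.444)(-0.342714)) = 2 * 1.074288 = 2.148576
  c_1 = sigma^2 (theta_1 + theta_2 psi_1) = 2 * (-0.509 + (-0.444)(0.153)) = -1.153864
  c_2 = sigma^2 theta_2 = 2 * (-0.444) = -0.888
Equations for k = 0 and k = 1 (AR order 1):
  gamma(0) = phi_1 gamma(1) + c_0
  gamma(1) = phi_1 gamma(0) + c_1
Substituting the second into the first: gamma(0) (1 - phi_1^2) = c_0 + phi_1 c_1, so
  gamma(0) = (c_0 + phi_1 c_1) / (1 - phi_1^2) = (2.148576 + (0.662)(-1.153864)) / (1 - (0.662)^2) = 1.384718 / 0.561756 = 2.464981.
  gamma(1) = phi_1 gamma(0) + c_1 = (0.662)(2.464981) + (-1.153864) = 0.477954.
Therefore gamma(1) = 0.4780 (to 4 decimal places).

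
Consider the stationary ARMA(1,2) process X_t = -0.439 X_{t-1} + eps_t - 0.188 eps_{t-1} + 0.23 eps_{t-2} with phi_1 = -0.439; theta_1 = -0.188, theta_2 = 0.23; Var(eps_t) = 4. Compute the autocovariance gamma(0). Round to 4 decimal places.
\gamma(0) = 6.8374

Multiply the model equation by X_{t-k} and take expectations. With theta_0 = psi_0 = 1 and psi_j the MA(infinity) weights, this gives
  gamma(k) - sum_i phi_i gamma(k-i) = c_k,
  c_k = sigma^2 * sum_{j=k..q} theta_j psi_{j-k}   (c_k = 0 for k > q),
using gamma(-m) = gamma(m).
psi-weights needed (psi_j = theta_j + sum_i phi_i psi_{j-i}):
  psi_1 = theta_1 + phi_1 = -0.188 + (-0.439) = -0.627
  psi_2 = theta_2 + phi_1 psi_1 = 0.23 + (-0.439)(-0.627) = 0.505253
Right-hand sides:
  c_0 = sigma^2 (1 + theta_1 psi_1 + theta_2 psi_2) = 4 * (1 + (-0.188)(-0.627) + (0.23)(0.505253)) = 4 * 1.234084 = 4.936337
  c_1 = sigma^2 (theta_1 + theta_2 psi_1) = 4 * (-0.188 + (0.23)(-0.627)) = -1.32884
  c_2 = sigma^2 theta_2 = 4 * (0.23) = 0.92
Equations for k = 0 and k = 1 (AR order 1):
  gamma(0) = phi_1 gamma(1) + c_0
  gamma(1) = phi_1 gamma(0) + c_1
Substituting the second into the first: gamma(0) (1 - phi_1^2) = c_0 + phi_1 c_1, so
  gamma(0) = (c_0 + phi_1 c_1) / (1 - phi_1^2) = (4.936337 + (-0.439)(-1.32884)) / (1 - (-0.439)^2) = 5.519698 / 0.807279 = 6.83741.
Therefore gamma(0) = 6.8374 (to 4 decimal places).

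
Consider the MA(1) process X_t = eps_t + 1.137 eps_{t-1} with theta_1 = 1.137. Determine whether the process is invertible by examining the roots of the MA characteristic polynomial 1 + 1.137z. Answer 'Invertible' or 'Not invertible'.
\text{Not invertible}

The MA(q) characteristic polynomial is P(z) = 1 + 1.137z.
Invertibility requires all roots to lie outside the unit circle, i.e. |z| > 1 for every root.
This is linear in z: 1 + (1.137) z = 0  =>  z = -1/(1.137) = -0.879507,  |z| = 0.879507.
Moduli of all roots: 0.8795.
All moduli strictly greater than 1? No.
Verdict: Not invertible.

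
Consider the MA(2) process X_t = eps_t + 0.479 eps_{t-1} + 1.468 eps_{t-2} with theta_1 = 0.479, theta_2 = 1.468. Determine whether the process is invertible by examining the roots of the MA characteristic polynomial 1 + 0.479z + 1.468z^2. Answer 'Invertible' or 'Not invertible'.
\text{Not invertible}

The MA(q) characteristic polynomial is P(z) = 1 + 0.479z + 1.468z^2.
Invertibility requires all roots to lie outside the unit circle, i.e. |z| > 1 for every root.
Set 1 + (0.479) z + (1.468) z^2 = 0, i.e. a z^2 + b z + c = 0 with a = 1.468, b = 0.479, c = 1.
Discriminant D = b^2 - 4ac = (0.479)^2 - 4*(1.468)*1 = 0.229441 - (5.872) = -5.642559.
D < 0, so the roots are the complex-conjugate pair z = (-b +/- i sqrt(-D)) / (2a) = -0.1631 +/- 0.8091i.
For a conjugate pair |z|^2 = z * conj(z) = (product of roots) = c/a = 1/(1.468) = 0.681199, so |z| = sqrt(0.681199) = 0.8253 for both roots.
Moduli of all roots: 0.8253, 0.8253.
All moduli strictly greater than 1? No.
Verdict: Not invertible.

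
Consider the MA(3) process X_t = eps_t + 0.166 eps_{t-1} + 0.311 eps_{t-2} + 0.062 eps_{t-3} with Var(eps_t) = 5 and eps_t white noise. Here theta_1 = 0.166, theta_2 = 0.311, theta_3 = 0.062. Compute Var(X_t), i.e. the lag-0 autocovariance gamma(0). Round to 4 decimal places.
\gamma(0) = 5.6406

For an MA(q) process X_t = eps_t + sum_i theta_i eps_{t-i} with
Var(eps_t) = sigma^2, the variance is
  gamma(0) = sigma^2 * (1 + sum_i theta_i^2).
  sum_i theta_i^2 = (0.166)^2 + (0.311)^2 + (0.062)^2 = 0.027556 + 0.096721 + 0.003844 = 0.128121.
  gamma(0) = 5 * (1 + 0.128121) = 5 * 1.128121 = 5.640605, which rounds to 5.6406.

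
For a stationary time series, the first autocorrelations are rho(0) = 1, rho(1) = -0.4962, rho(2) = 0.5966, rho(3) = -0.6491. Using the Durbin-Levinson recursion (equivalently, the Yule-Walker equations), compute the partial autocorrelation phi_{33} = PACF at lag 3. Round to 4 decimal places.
\phi_{33} = -0.4400

The PACF at lag k is phi_{kk}, the last component of the solution
to the Yule-Walker system G_k phi = r_k where
  (G_k)_{ij} = rho(|i - j|), (r_k)_i = rho(i), i,j = 1..k.
Equivalently, Durbin-Levinson gives phi_{kk} iteratively:
  phi_{11} = rho(1)
  phi_{kk} = [rho(k) - sum_{j=1..k-1} phi_{k-1,j} rho(k-j)]
            / [1 - sum_{j=1..k-1} phi_{k-1,j} rho(j)],
  phi_{k,j} = phi_{k-1,j} - phi_{kk} phi_{k-1,k-j},  j = 1..k-1.
Step k = 1:
  phi_11 = rho(1) = -0.4962.
Step k = 2:
  phi_22 = [rho(2) - phi_11 rho(1)] / [1 - phi_11 rho(1)] = [0.5966 - (-0.4962)(-0.4962)] / [1 - (-0.4962)(-0.4962)]
         = 0.35038556 / 0.75378556 = 0.464835.
  Update: phi_21 = phi_11 - phi_22 phi_11 = -0.4962 - (0.464835)(-0.4962) = -0.265549.
Step k = 3:
  phi_33 = [rho(3) - phi_21 rho(2) - phi_22 rho(1)] / [1 - phi_21 rho(1) - phi_22 rho(2)]
    numerator   = -0.6491 - (-0.265549)(0.5966) - (0.464835)(-0.4962) = -0.26002251
    denominator = 1 - (-0.265549)(-0.4962) - (0.464835)(0.5966) = 0.59091425
  phi_33 = -0.26002251 / 0.59091425 = -0.44.
Therefore phi_{33} = -0.4400.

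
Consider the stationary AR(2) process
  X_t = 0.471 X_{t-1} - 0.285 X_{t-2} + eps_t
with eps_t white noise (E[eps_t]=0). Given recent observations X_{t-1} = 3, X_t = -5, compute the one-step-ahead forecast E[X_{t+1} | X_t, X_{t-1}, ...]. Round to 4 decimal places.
E[X_{t+1} \mid \mathcal F_t] = -3.2100

For an AR(p) model X_t = c + sum_i phi_i X_{t-i} + eps_t, the
one-step-ahead conditional mean is
  E[X_{t+1} | X_t, ...] = c + sum_i phi_i X_{t+1-i}.
Substitute known values:
  E[X_{t+1} | ...] = (0.471) * (-5) + (-0.285) * (3)
                   = -3.2100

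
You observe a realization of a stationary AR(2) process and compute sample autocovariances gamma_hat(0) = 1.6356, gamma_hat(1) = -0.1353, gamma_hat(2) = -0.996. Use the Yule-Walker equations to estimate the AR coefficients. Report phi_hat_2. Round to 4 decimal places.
\hat\phi_{2} = -0.6200

The Yule-Walker equations for an AR(p) process read, in matrix form,
  Gamma_p phi = r_p,   with   (Gamma_p)_{ij} = gamma(|i - j|),
                       (r_p)_i = gamma(i),   i,j = 1..p.
Substitute the sample gammas (Toeplitz matrix and right-hand side of size 2):
  Gamma_p = [[1.6356, -0.1353], [-0.1353, 1.6356]]
  r_p     = [-0.1353, -0.996]
Written out:
  1.6356 phi_1 - 0.1353 phi_2 = -0.1353
  -0.1353 phi_1 + 1.6356 phi_2 = -0.996
Solve by Cramer's rule:
  det = gamma(0)^2 - gamma(1)^2 = (1.6356)^2 - (-0.1353)^2 = 2.67518736 - 0.01830609 = 2.65688127
  phi_hat_1 = [gamma(1) gamma(0) - gamma(1) gamma(2)] / det = [(-0.1353)(1.6356) - (-0.1353)(-0.996)] / 2.65688127 = -0.35605548 / 2.65688127 = -0.134
  phi_hat_2 = [gamma(0) gamma(2) - gamma(1)^2] / det = [(1.6356)(-0.996) - (-0.1353)^2] / 2.65688127 = -1.64736369 / 2.65688127 = -0.62
So phi_hat = [-0.1340, -0.6200].
Therefore phi_hat_2 = -0.6200.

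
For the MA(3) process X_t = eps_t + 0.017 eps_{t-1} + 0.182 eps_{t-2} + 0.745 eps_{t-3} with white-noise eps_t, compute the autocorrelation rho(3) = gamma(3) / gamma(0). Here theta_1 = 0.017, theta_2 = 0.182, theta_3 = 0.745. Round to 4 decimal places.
\rho(3) = 0.4690

For an MA(q) process with theta_0 = 1, the autocovariance is
  gamma(k) = sigma^2 * sum_{i=0..q-k} theta_i * theta_{i+k},
and rho(k) = gamma(k) / gamma(0). Sigma^2 cancels.
  numerator   = (1)*(0.745) = 0.745.
  denominator = (1)^2 + (0.017)^2 + (0.182)^2 + (0.745)^2 = 1.588438.
  rho(3) = 0.745 / 1.588438 = 0.4690.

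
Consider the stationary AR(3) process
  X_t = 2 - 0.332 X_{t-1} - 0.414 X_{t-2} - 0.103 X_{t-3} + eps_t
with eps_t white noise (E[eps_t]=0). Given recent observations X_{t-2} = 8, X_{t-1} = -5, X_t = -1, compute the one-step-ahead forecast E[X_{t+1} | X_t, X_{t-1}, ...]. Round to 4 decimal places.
E[X_{t+1} \mid \mathcal F_t] = 3.5780

For an AR(p) model X_t = c + sum_i phi_i X_{t-i} + eps_t, the
one-step-ahead conditional mean is
  E[X_{t+1} | X_t, ...] = c + sum_i phi_i X_{t+1-i}.
Substitute known values:
  E[X_{t+1} | ...] = 2 + (-0.332) * (-1) + (-0.414) * (-5) + (-0.103) * (8)
                   = 3.5780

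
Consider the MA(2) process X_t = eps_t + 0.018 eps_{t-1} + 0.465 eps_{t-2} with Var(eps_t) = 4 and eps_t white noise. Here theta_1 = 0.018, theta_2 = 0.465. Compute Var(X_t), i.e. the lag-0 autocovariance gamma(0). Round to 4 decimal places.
\gamma(0) = 4.8662

For an MA(q) process X_t = eps_t + sum_i theta_i eps_{t-i} with
Var(eps_t) = sigma^2, the variance is
  gamma(0) = sigma^2 * (1 + sum_i theta_i^2).
  sum_i theta_i^2 = (0.018)^2 + (0.465)^2 = 0.000324 + 0.216225 = 0.216549.
  gamma(0) = 4 * (1 + 0.216549) = 4 * 1.216549 = 4.866196, which rounds to 4.8662.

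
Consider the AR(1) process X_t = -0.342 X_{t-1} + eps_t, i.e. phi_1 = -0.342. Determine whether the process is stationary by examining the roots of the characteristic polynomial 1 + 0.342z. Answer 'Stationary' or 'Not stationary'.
\text{Stationary}

The AR(p) characteristic polynomial is P(z) = 1 + 0.342z.
Stationarity requires all roots to lie outside the unit circle, i.e. |z| > 1 for every root.
This is linear in z: 1 + (0.342) z = 0  =>  z = -1/(0.342) = -2.923977,  |z| = 2.923977.
Moduli of all roots: 2.9240.
All moduli strictly greater than 1? Yes.
Verdict: Stationary.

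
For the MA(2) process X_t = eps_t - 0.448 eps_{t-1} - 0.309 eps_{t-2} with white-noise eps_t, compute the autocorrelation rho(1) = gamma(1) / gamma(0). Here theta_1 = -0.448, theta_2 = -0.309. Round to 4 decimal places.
\rho(1) = -0.2388

For an MA(q) process with theta_0 = 1, the autocovariance is
  gamma(k) = sigma^2 * sum_{i=0..q-k} theta_i * theta_{i+k},
and rho(k) = gamma(k) / gamma(0). Sigma^2 cancels.
  numerator   = (1)*(-0.448) + (-0.448)*(-0.309) = -0.309568.
  denominator = (1)^2 + (-0.448)^2 + (-0.309)^2 = 1.296185.
  rho(1) = -0.309568 / 1.296185 = -0.2388.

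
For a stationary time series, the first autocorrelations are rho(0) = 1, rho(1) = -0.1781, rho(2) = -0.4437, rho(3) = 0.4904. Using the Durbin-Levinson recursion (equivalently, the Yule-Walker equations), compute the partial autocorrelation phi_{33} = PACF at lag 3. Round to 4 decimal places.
\phi_{33} = 0.3880

The PACF at lag k is phi_{kk}, the last component of the solution
to the Yule-Walker system G_k phi = r_k where
  (G_k)_{ij} = rho(|i - j|), (r_k)_i = rho(i), i,j = 1..k.
Equivalently, Durbin-Levinson gives phi_{kk} iteratively:
  phi_{11} = rho(1)
  phi_{kk} = [rho(k) - sum_{j=1..k-1} phi_{k-1,j} rho(k-j)]
            / [1 - sum_{j=1..k-1} phi_{k-1,j} rho(j)],
  phi_{k,j} = phi_{k-1,j} - phi_{kk} phi_{k-1,k-j},  j = 1..k-1.
Step k = 1:
  phi_11 = rho(1) = -0.1781.
Step k = 2:
  phi_22 = [rho(2) - phi_11 rho(1)] / [1 - phi_11 rho(1)] = [-0.4437 - (-0.1781)(-0.1781)] / [1 - (-0.1781)(-0.1781)]
         = -0.47541961 / 0.96828039 = -0.490994.
  Update: phi_21 = phi_11 - phi_22 phi_11 = -0.1781 - (-0.490994)(-0.1781) = -0.265546.
Step k = 3:
  phi_33 = [rho(3) - phi_21 rho(2) - phi_22 rho(1)] / [1 - phi_21 rho(1) - phi_22 rho(2)]
    numerator   = 0.4904 - (-0.265546)(-0.4437) - (-0.490994)(-0.1781) = 0.28513126
    denominator = 1 - (-0.265546)(-0.1781) - (-0.490994)(-0.4437) = 0.73485234
  phi_33 = 0.28513126 / 0.73485234 = 0.388.
Therefore phi_{33} = 0.3880.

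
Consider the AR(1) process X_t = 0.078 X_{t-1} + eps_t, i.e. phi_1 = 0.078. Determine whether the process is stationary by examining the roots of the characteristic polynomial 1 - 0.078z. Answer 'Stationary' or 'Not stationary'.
\text{Stationary}

The AR(p) characteristic polynomial is P(z) = 1 - 0.078z.
Stationarity requires all roots to lie outside the unit circle, i.e. |z| > 1 for every root.
This is linear in z: 1 + (-0.078) z = 0  =>  z = -1/(-0.078) = 12.820513,  |z| = 12.820513.
Moduli of all roots: 12.8205.
All moduli strictly greater than 1? Yes.
Verdict: Stationary.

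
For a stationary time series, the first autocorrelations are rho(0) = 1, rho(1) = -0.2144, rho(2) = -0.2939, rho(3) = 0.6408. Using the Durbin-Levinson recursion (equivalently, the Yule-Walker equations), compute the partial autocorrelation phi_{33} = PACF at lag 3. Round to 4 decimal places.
\phi_{33} = 0.5750

The PACF at lag k is phi_{kk}, the last component of the solution
to the Yule-Walker system G_k phi = r_k where
  (G_k)_{ij} = rho(|i - j|), (r_k)_i = rho(i), i,j = 1..k.
Equivalently, Durbin-Levinson gives phi_{kk} iteratively:
  phi_{11} = rho(1)
  phi_{kk} = [rho(k) - sum_{j=1..k-1} phi_{k-1,j} rho(k-j)]
            / [1 - sum_{j=1..k-1} phi_{k-1,j} rho(j)],
  phi_{k,j} = phi_{k-1,j} - phi_{kk} phi_{k-1,k-j},  j = 1..k-1.
Step k = 1:
  phi_11 = rho(1) = -0.2144.
Step k = 2:
  phi_22 = [rho(2) - phi_11 rho(1)] / [1 - phi_11 rho(1)] = [-0.2939 - (-0.2144)(-0.2144)] / [1 - (-0.2144)(-0.2144)]
         = -0.33986736 / 0.95403264 = -0.356243.
  Update: phi_21 = phi_11 - phi_22 phi_11 = -0.2144 - (-0.356243)(-0.2144) = -0.290778.
Step k = 3:
  phi_33 = [rho(3) - phi_21 rho(2) - phi_22 rho(1)] / [1 - phi_21 rho(1) - phi_22 rho(2)]
    numerator   = 0.6408 - (-0.290778)(-0.2939) - (-0.356243)(-0.2144) = 0.47896173
    denominator = 1 - (-0.290778)(-0.2144) - (-0.356243)(-0.2939) = 0.8329573
  phi_33 = 0.47896173 / 0.8329573 = 0.575.
Therefore phi_{33} = 0.5750.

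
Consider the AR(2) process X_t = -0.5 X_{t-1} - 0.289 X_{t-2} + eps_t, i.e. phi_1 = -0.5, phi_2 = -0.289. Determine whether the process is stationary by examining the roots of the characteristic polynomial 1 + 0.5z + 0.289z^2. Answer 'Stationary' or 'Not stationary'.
\text{Stationary}

The AR(p) characteristic polynomial is P(z) = 1 + 0.5z + 0.289z^2.
Stationarity requires all roots to lie outside the unit circle, i.e. |z| > 1 for every root.
Set 1 + (0.5) z + (0.289) z^2 = 0, i.e. a z^2 + b z + c = 0 with a = 0.289, b = 0.5, c = 1.
Discriminant D = b^2 - 4ac = (0.5)^2 - 4*(0.289)*1 = 0.25 - (1.156) = -0.906.
D < 0, so the roots are the complex-conjugate pair z = (-b +/- i sqrt(-D)) / (2a) = -0.8651 +/- 1.6468i.
For a conjugate pair |z|^2 = z * conj(z) = (product of roots) = c/a = 1/(0.289) = 3.460208, so |z| = sqrt(3.460208) = 1.8602 for both roots.
Moduli of all roots: 1.8602, 1.8602.
All moduli strictly greater than 1? Yes.
Verdict: Stationary.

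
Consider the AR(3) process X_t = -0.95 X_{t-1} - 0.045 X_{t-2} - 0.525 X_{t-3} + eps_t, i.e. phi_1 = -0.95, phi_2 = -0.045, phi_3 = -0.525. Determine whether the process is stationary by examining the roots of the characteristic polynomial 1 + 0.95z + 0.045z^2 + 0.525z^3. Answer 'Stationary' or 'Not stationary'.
\text{Not stationary}

The AR(p) characteristic polynomial is P(z) = 1 + 0.95z + 0.045z^2 + 0.525z^3.
Stationarity requires all roots to lie outside the unit circle, i.e. |z| > 1 for every root.
Degree 3: look for a simple real root z0 first, then factor out (1 - z/z0) and solve the remaining quadratic.
Testing z0 = -0.8: P(-0.8) = 1 + (0.95)(-0.8) + (0.045)(-0.8)^2 + (0.525)(-0.8)^3
  = 1 + (-0.76) + (0.0288) + (-0.2688) = 0.  So z_0 = -0.8 is a root, |z_0| = 0.8.
Divide out the factor (1 + 1.25 z) = (1 - z/z0) (since 1/z0 = -1.25):
  P(z) = (1 + 1.25 z)(1 + (-0.3) z + (0.42) z^2)
  [check: z-coef -0.3 - (-1.25) = 0.95; z^2-coef 0.42 - (-1.25)(-0.3) = 0.045; z^3-coef -(-1.25)(0.42) = 0.525.]
Remaining roots from the quadratic factor 1 + (-0.3) z + (0.42) z^2:
  Set 1 + (-0.3) z + (0.42) z^2 = 0, i.e. a z^2 + b z + c = 0 with a = 0.42, b = -0.3, c = 1.
  Discriminant D = b^2 - 4ac = (-0.3)^2 - 4*(0.42)*1 = 0.09 - (1.68) = -1.59.
  D < 0, so the roots are the complex-conjugate pair z = (-b +/- i sqrt(-D)) / (2a) = 0.3571 +/- 1.5011i.
  For a conjugate pair |z|^2 = z * conj(z) = (product of roots) = c/a = 1/(0.42) = 2.380952, so |z| = sqrt(2.380952) = 1.543 for both roots.
Moduli of all roots: 0.8000, 1.5430, 1.5430.
All moduli strictly greater than 1? No.
Verdict: Not stationary.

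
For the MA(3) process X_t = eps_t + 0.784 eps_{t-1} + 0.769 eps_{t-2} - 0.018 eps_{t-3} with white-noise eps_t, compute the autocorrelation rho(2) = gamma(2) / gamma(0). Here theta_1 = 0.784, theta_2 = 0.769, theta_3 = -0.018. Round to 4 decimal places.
\rho(2) = 0.3421

For an MA(q) process with theta_0 = 1, the autocovariance is
  gamma(k) = sigma^2 * sum_{i=0..q-k} theta_i * theta_{i+k},
and rho(k) = gamma(k) / gamma(0). Sigma^2 cancels.
  numerator   = (1)*(0.769) + (0.784)*(-0.018) = 0.754888.
  denominator = (1)^2 + (0.784)^2 + (0.769)^2 + (-0.018)^2 = 2.206341.
  rho(2) = 0.754888 / 2.206341 = 0.3421.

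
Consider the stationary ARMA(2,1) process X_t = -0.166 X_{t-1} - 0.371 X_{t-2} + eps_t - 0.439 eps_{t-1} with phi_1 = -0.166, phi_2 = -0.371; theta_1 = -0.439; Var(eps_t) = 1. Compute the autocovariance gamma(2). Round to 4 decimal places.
\gamma(2) = -0.4833

Multiply the model equation by X_{t-k} and take expectations. With theta_0 = psi_0 = 1 and psi_j the MA(infinity) weights, this gives
  gamma(k) - sum_i phi_i gamma(k-i) = c_k,
  c_k = sigma^2 * sum_{j=k..q} theta_j psi_{j-k}   (c_k = 0 for k > q),
using gamma(-m) = gamma(m).
psi-weights needed (psi_j = theta_j + sum_i phi_i psi_{j-i}):
  psi_1 = theta_1 + phi_1 = -0.439 + (-0.166) = -0.605
Right-hand sides:
  c_0 = sigma^2 (1 + theta_1 psi_1) = 1 * (1 + (-0.439)(-0.605)) = 1 * 1.265595 = 1.265595
  c_1 = sigma^2 theta_1 = 1 * (-0.439) = -0.439
  c_2 = 0
Equations for k = 0, 1, 2 (AR order 2, c_2 = 0):
  (E0) gamma(0) = phi_1 gamma(1) + phi_2 gamma(2) + c_0
  (E1) gamma(1) = phi_1 gamma(0) + phi_2 gamma(1) + c_1
  (E2) gamma(2) = phi_1 gamma(1) + phi_2 gamma(0)
From (E1): gamma(1) = A gamma(0) + B with
  A = phi_1 / (1 - phi_2) = -0.166 / 1.371 = -0.12108,   B = c_1 / (1 - phi_2) = -0.439 / 1.371 = -0.320204.
Insert (E2) into (E0): gamma(0) (1 - phi_2^2) = phi_1 (1 + phi_2) gamma(1) + c_0.
  phi_1 (1 + phi_2) = (-0.166)(0.629) = -0.104414,   1 - phi_2^2 = 0.862359.
Replace gamma(1) by A gamma(0) + B and collect gamma(0):
  gamma(0) [0.862359 - (-0.104414)(-0.12108)] = (-0.104414)(-0.320204) + 1.265595
  gamma(0) * 0.849717 = 1.299029
  gamma(0) = 1.299029 / 0.849717 = 1.528779.
  gamma(1) = A gamma(0) + B = (-0.12108)(1.528779) + (-0.320204) = -0.505308.
  gamma(2) = phi_1 gamma(1) + phi_2 gamma(0) = (-0.166)(-0.505308) + (-0.371)(1.528779) = -0.483296.
Therefore gamma(2) = -0.4833 (to 4 decimal places).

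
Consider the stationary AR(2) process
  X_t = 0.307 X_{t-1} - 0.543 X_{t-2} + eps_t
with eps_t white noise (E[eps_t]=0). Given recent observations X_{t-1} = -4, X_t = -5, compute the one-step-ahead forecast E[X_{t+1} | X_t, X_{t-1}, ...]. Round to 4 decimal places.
E[X_{t+1} \mid \mathcal F_t] = 0.6370

For an AR(p) model X_t = c + sum_i phi_i X_{t-i} + eps_t, the
one-step-ahead conditional mean is
  E[X_{t+1} | X_t, ...] = c + sum_i phi_i X_{t+1-i}.
Substitute known values:
  E[X_{t+1} | ...] = (0.307) * (-5) + (-0.543) * (-4)
                   = 0.6370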